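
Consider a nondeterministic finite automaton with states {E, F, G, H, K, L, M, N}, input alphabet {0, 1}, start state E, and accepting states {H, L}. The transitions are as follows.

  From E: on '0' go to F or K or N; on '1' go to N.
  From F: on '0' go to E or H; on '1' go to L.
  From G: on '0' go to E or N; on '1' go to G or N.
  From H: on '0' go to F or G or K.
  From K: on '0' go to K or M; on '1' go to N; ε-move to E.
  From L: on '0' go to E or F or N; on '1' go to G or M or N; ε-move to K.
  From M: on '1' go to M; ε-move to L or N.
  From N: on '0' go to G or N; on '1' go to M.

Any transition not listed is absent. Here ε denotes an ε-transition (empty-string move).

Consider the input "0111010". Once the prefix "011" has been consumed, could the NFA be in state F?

Start in {E}.
Read '0': E→{F, K, N}; union {F, K, N}; ε-closure = {E, F, K, N}.
Read '1': E→{N}, F→{L}, K→{N}, N→{M}; union {L, M, N}; ε-closure = {E, K, L, M, N}.
Read '1': E→{N}, K→{N}, L→{G, M, N}, M→{M}, N→{M}; union {G, M, N}; ε-closure = {E, G, K, L, M, N}.
State F is not in {E, G, K, L, M, N}.

No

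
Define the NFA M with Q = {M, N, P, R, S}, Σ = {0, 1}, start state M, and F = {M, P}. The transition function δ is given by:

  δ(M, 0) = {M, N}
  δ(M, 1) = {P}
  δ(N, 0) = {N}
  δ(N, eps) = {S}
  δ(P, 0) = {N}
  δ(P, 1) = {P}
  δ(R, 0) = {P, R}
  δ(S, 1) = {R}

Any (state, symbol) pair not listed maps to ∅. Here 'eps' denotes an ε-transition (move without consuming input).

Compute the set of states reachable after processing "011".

{P}

Start in {M}.
Read '0': {M} → {M, N, S}.
Read '1': {M, N, S} → {P, R}.
Read '1': {P, R} → {P}.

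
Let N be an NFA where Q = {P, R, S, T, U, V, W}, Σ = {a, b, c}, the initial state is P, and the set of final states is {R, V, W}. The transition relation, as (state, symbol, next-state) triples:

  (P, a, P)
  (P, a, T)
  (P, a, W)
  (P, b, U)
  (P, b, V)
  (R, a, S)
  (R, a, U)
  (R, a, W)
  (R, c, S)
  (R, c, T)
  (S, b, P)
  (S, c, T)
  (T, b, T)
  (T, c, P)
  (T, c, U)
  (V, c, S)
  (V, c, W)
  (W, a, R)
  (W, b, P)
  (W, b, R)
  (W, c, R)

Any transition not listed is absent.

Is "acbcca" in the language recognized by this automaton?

Start in {P}.
Read 'a': {P} → {P, T, W}.
Read 'c': {P, T, W} → {P, R, U}.
Read 'b': {P, R, U} → {U, V}.
Read 'c': {U, V} → {S, W}.
Read 'c': {S, W} → {R, T}.
Read 'a': {R, T} → {S, U, W}.
The final set {S, U, W} contains the accepting state W.

Yes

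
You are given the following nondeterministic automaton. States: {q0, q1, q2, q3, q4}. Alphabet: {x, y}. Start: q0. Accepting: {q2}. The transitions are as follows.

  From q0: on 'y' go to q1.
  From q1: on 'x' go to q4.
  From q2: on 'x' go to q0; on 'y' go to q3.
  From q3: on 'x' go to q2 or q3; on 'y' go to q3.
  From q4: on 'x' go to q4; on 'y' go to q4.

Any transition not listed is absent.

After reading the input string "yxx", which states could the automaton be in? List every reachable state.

Start in {q0}.
Read 'y': {q0} → {q1}.
Read 'x': {q1} → {q4}.
Read 'x': {q4} → {q4}.

{q4}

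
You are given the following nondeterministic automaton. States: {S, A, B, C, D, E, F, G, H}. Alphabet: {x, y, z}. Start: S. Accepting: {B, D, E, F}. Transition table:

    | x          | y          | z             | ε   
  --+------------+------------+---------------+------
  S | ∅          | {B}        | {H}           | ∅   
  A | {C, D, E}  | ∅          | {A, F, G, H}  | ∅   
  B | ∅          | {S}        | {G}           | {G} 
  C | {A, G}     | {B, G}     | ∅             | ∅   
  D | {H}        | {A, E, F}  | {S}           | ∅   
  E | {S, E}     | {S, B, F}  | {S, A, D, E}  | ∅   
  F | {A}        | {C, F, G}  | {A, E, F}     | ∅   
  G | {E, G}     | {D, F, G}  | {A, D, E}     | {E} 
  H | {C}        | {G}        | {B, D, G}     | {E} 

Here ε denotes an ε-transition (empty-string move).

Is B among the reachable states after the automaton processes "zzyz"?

Start in {S}.
Read 'z': {S} → {E, H}.
Read 'z': {E, H} → {S, A, B, D, E, G}.
Read 'y': {S, A, B, D, E, G} → {S, A, B, D, E, F, G}.
Read 'z': {S, A, B, D, E, F, G} → {S, A, D, E, F, G, H}.
State B is not in {S, A, D, E, F, G, H}.

No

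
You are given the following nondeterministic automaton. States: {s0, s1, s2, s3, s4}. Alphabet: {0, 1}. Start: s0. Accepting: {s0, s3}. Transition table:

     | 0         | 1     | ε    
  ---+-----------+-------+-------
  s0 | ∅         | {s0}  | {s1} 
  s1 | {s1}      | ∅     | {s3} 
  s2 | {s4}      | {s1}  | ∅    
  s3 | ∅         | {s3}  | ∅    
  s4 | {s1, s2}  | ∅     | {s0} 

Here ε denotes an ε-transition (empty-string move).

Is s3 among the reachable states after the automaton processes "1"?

Start: ε-closure({s0}) = {s0, s1, s3}.
Read '1': s0→{s0}, s1→∅, s3→{s3}; union {s0, s3}; ε-closure = {s0, s1, s3}.
State s3 is in {s0, s1, s3}.

Yes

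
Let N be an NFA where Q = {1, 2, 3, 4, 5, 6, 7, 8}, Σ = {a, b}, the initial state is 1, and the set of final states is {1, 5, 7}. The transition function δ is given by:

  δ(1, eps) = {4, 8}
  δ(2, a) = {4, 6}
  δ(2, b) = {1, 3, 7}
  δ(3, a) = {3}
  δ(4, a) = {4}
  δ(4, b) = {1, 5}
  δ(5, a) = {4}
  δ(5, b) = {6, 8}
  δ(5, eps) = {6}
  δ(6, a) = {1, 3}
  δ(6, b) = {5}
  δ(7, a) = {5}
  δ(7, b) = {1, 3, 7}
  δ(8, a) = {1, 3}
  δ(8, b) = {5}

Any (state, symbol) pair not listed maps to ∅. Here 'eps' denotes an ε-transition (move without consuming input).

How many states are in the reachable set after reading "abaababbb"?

5

Start: ε-closure({1}) = {1, 4, 8}.
Read 'a': {1, 4, 8} → {1, 3, 4, 8}.
Read 'b': {1, 3, 4, 8} → {1, 4, 5, 6, 8}.
Read 'a': {1, 4, 5, 6, 8} → {1, 3, 4, 8}.
Read 'a': {1, 3, 4, 8} → {1, 3, 4, 8}.
Read 'b': {1, 3, 4, 8} → {1, 4, 5, 6, 8}.
Read 'a': {1, 4, 5, 6, 8} → {1, 3, 4, 8}.
Read 'b': {1, 3, 4, 8} → {1, 4, 5, 6, 8}.
Read 'b': {1, 4, 5, 6, 8} → {1, 4, 5, 6, 8}.
Read 'b': {1, 4, 5, 6, 8} → {1, 4, 5, 6, 8}.
That set has 5 states.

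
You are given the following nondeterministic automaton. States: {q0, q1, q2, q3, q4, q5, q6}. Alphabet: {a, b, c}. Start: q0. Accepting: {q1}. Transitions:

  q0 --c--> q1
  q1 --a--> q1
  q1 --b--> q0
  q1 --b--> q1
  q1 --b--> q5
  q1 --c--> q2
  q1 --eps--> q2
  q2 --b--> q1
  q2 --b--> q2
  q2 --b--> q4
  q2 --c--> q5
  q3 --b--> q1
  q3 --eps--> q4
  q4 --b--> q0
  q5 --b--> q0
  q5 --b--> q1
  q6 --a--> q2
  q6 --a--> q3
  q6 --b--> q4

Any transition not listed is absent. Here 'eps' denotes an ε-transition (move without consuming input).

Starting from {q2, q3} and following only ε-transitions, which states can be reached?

{q2, q3, q4}

Begin with {q2, q3}.
ε-move q3 → q4; add q4.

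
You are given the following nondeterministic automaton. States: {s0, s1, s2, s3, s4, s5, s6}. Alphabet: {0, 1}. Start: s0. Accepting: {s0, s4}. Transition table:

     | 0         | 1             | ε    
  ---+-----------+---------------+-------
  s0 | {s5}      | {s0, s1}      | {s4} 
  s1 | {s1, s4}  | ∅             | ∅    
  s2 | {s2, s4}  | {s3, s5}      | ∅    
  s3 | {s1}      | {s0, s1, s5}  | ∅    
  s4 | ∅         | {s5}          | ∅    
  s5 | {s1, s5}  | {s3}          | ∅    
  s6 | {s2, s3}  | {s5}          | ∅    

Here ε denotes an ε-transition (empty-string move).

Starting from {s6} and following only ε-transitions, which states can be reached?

{s6}

Begin with {s6}.
No ε-moves leave this set, so the closure equals the set itself.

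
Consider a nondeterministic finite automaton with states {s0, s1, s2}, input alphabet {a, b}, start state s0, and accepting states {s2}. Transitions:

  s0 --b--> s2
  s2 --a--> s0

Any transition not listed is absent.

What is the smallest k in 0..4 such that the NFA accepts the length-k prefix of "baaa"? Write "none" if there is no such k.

1

Start in {s0}.
Read 'b': {s0} → {s2}.
None of the earlier sets intersect F, but {s2} does.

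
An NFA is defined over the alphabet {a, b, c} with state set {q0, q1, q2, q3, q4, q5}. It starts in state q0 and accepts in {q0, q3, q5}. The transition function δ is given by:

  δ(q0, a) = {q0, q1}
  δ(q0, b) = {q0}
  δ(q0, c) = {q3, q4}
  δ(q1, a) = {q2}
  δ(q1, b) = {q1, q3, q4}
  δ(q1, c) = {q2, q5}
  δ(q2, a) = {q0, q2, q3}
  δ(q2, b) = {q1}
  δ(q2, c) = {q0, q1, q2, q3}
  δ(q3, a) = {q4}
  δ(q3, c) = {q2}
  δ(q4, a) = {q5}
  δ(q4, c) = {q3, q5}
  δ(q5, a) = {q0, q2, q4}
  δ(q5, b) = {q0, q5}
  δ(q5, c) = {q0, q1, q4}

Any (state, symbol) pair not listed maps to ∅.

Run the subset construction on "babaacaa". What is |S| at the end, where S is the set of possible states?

Start in {q0}.
Read 'b': q0→{q0}; now {q0}.
Read 'a': q0→{q0, q1}; now {q0, q1}.
Read 'b': q0→{q0}, q1→{q1, q3, q4}; now {q0, q1, q3, q4}.
Read 'a': q0→{q0, q1}, q1→{q2}, q3→{q4}, q4→{q5}; now {q0, q1, q2, q4, q5}.
Read 'a': q0→{q0, q1}, q1→{q2}, q2→{q0, q2, q3}, q4→{q5}, q5→{q0, q2, q4}; now {q0, q1, q2, q3, q4, q5}.
Read 'c': q0→{q3, q4}, q1→{q2, q5}, q2→{q0, q1, q2, q3}, q3→{q2}, q4→{q3, q5}, q5→{q0, q1, q4}; now {q0, q1, q2, q3, q4, q5}.
Read 'a': q0→{q0, q1}, q1→{q2}, q2→{q0, q2, q3}, q3→{q4}, q4→{q5}, q5→{q0, q2, q4}; now {q0, q1, q2, q3, q4, q5}.
Read 'a': q0→{q0, q1}, q1→{q2}, q2→{q0, q2, q3}, q3→{q4}, q4→{q5}, q5→{q0, q2, q4}; now {q0, q1, q2, q3, q4, q5}.
That set has 6 states.

6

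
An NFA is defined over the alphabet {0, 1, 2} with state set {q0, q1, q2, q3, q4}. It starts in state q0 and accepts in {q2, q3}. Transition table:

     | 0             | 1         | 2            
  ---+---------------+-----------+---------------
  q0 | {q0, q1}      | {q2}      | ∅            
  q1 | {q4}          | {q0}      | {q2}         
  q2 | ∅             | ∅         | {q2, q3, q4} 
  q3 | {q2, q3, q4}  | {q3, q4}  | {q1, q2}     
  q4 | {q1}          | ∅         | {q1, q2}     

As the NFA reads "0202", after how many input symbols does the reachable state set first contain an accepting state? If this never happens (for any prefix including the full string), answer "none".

2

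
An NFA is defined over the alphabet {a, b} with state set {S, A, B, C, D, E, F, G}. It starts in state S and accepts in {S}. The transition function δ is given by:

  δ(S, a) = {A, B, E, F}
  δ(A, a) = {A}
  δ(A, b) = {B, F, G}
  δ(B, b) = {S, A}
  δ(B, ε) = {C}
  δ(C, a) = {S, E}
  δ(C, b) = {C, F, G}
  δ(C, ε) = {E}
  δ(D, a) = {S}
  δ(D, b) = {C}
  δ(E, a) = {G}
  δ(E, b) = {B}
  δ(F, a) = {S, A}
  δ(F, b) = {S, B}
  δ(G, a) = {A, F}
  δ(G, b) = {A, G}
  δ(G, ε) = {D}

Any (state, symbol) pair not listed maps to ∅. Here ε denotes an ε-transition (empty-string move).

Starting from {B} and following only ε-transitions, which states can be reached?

{B, C, E}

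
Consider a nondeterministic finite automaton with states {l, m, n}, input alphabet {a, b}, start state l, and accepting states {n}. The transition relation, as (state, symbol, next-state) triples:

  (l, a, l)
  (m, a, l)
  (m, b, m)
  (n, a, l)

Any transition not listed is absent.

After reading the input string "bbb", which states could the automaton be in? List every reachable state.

∅

Start in {l}.
Read 'b': l→∅; now ∅.
The set is empty and remains empty for the remaining 2 symbols.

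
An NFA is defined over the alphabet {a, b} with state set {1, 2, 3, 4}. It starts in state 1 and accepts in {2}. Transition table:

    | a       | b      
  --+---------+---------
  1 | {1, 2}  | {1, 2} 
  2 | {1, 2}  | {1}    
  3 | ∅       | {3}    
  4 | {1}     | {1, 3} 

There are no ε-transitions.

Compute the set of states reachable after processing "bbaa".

Start in {1}.
Read 'b': 1→{1, 2}; now {1, 2}.
Read 'b': 1→{1, 2}, 2→{1}; now {1, 2}.
Read 'a': 1→{1, 2}, 2→{1, 2}; now {1, 2}.
Read 'a': 1→{1, 2}, 2→{1, 2}; now {1, 2}.

{1, 2}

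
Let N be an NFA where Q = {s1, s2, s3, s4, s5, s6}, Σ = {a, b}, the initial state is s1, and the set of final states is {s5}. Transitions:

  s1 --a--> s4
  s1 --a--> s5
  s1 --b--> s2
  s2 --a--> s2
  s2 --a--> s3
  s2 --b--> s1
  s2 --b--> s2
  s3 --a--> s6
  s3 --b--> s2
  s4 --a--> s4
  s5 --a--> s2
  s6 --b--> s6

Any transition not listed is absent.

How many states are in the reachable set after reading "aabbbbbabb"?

Start in {s1}.
Read 'a': s1→{s4, s5}; now {s4, s5}.
Read 'a': s4→{s4}, s5→{s2}; now {s2, s4}.
Read 'b': s2→{s1, s2}, s4→∅; now {s1, s2}.
Read 'b': s1→{s2}, s2→{s1, s2}; now {s1, s2}.
Read 'b': s1→{s2}, s2→{s1, s2}; now {s1, s2}.
Read 'b': s1→{s2}, s2→{s1, s2}; now {s1, s2}.
Read 'b': s1→{s2}, s2→{s1, s2}; now {s1, s2}.
Read 'a': s1→{s4, s5}, s2→{s2, s3}; now {s2, s3, s4, s5}.
Read 'b': s2→{s1, s2}, s3→{s2}, s4→∅, s5→∅; now {s1, s2}.
Read 'b': s1→{s2}, s2→{s1, s2}; now {s1, s2}.
That set has 2 states.

2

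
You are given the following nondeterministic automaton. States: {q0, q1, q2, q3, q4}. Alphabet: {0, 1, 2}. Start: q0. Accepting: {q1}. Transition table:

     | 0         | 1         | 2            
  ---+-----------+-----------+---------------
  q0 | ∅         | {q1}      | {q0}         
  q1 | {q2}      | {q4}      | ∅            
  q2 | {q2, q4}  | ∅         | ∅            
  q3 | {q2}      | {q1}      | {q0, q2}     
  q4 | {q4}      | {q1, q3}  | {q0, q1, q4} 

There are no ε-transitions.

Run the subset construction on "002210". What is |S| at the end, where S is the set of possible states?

Start in {q0}.
Read '0': {q0} → ∅.
The set is empty and remains empty for the remaining 5 symbols.
That set has 0 states.

0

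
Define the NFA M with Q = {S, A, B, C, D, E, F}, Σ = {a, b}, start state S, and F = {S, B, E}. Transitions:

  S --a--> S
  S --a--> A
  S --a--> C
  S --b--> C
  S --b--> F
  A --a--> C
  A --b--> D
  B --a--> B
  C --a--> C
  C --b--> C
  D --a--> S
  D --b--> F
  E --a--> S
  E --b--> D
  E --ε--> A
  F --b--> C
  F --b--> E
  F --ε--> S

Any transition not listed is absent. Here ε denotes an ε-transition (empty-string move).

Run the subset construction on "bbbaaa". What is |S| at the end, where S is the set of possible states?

3

Start in {S}.
Read 'b': S→{C, F}; union {C, F}; ε-closure = {S, C, F}.
Read 'b': S→{C, F}, C→{C}, F→{C, E}; union {C, E, F}; ε-closure = {S, A, C, E, F}.
Read 'b': S→{C, F}, A→{D}, C→{C}, E→{D}, F→{C, E}; union {C, D, E, F}; ε-closure = {S, A, C, D, E, F}.
Read 'a': S→{S, A, C}, A→{C}, C→{C}, D→{S}, E→{S}, F→∅; now {S, A, C}.
Read 'a': S→{S, A, C}, A→{C}, C→{C}; now {S, A, C}.
Read 'a': S→{S, A, C}, A→{C}, C→{C}; now {S, A, C}.
That set has 3 states.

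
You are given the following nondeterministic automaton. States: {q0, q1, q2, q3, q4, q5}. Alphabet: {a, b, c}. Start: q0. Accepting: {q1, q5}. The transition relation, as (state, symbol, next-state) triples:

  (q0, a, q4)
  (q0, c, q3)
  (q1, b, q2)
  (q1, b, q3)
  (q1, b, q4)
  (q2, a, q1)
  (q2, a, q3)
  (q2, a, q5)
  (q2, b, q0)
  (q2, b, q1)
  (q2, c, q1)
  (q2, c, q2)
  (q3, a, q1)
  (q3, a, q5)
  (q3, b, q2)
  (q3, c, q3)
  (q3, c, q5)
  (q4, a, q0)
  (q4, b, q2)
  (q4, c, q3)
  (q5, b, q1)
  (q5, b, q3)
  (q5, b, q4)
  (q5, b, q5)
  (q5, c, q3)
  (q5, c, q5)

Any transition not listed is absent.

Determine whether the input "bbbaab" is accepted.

No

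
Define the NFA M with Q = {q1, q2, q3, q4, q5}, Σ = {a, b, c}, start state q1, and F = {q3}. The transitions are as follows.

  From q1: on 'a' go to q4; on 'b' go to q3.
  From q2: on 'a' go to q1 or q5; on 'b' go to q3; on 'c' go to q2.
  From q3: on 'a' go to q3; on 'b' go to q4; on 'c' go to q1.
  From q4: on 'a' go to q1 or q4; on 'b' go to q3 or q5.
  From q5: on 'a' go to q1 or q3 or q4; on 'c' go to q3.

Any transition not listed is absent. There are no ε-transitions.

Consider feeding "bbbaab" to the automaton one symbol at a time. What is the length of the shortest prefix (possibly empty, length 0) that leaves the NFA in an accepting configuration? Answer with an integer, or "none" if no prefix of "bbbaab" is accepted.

Start in {q1}.
Read 'b': {q1} → {q3}.
None of the earlier sets intersect F, but {q3} does.

1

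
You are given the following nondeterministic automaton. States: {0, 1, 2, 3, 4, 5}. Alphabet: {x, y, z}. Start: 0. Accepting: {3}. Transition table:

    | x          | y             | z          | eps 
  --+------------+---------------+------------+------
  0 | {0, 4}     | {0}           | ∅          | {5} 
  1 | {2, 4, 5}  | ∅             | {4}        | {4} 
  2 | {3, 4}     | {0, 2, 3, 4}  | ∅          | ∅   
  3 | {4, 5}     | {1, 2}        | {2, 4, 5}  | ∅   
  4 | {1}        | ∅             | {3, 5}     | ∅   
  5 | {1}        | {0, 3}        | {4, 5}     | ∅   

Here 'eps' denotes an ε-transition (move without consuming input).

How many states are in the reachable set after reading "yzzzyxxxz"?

Start: ε-closure({0}) = {0, 5}.
Read 'y': 0→{0}, 5→{0, 3}; union {0, 3}; ε-closure = {0, 3, 5}.
Read 'z': 0→∅, 3→{2, 4, 5}, 5→{4, 5}; now {2, 4, 5}.
Read 'z': 2→∅, 4→{3, 5}, 5→{4, 5}; now {3, 4, 5}.
Read 'z': 3→{2, 4, 5}, 4→{3, 5}, 5→{4, 5}; now {2, 3, 4, 5}.
Read 'y': 2→{0, 2, 3, 4}, 3→{1, 2}, 4→∅, 5→{0, 3}; union {0, 1, 2, 3, 4}; ε-closure = {0, 1, 2, 3, 4, 5}.
Read 'x': 0→{0, 4}, 1→{2, 4, 5}, 2→{3, 4}, 3→{4, 5}, 4→{1}, 5→{1}; now {0, 1, 2, 3, 4, 5}.
Read 'x': 0→{0, 4}, 1→{2, 4, 5}, 2→{3, 4}, 3→{4, 5}, 4→{1}, 5→{1}; now {0, 1, 2, 3, 4, 5}.
Read 'x': 0→{0, 4}, 1→{2, 4, 5}, 2→{3, 4}, 3→{4, 5}, 4→{1}, 5→{1}; now {0, 1, 2, 3, 4, 5}.
Read 'z': 0→∅, 1→{4}, 2→∅, 3→{2, 4, 5}, 4→{3, 5}, 5→{4, 5}; now {2, 3, 4, 5}.
That set has 4 states.

4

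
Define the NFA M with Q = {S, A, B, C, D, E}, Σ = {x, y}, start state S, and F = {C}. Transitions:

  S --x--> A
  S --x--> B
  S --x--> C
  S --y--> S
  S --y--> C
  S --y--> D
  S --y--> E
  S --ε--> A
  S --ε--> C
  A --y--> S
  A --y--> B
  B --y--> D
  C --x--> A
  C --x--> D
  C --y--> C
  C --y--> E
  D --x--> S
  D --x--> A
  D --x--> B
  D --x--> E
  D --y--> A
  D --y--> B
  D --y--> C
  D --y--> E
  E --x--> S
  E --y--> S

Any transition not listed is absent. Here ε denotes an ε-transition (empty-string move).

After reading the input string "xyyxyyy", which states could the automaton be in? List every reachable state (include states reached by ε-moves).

{S, A, B, C, D, E}

Start: ε-closure({S}) = {S, A, C}.
Read 'x': S→{A, B, C}, A→∅, C→{A, D}; now {A, B, C, D}.
Read 'y': A→{S, B}, B→{D}, C→{C, E}, D→{A, B, C, E}; now {S, A, B, C, D, E}.
Read 'y': S→{S, C, D, E}, A→{S, B}, B→{D}, C→{C, E}, D→{A, B, C, E}, E→{S}; now {S, A, B, C, D, E}.
Read 'x': S→{A, B, C}, A→∅, B→∅, C→{A, D}, D→{S, A, B, E}, E→{S}; now {S, A, B, C, D, E}.
Read 'y': S→{S, C, D, E}, A→{S, B}, B→{D}, C→{C, E}, D→{A, B, C, E}, E→{S}; now {S, A, B, C, D, E}.
Read 'y': S→{S, C, D, E}, A→{S, B}, B→{D}, C→{C, E}, D→{A, B, C, E}, E→{S}; now {S, A, B, C, D, E}.
Read 'y': S→{S, C, D, E}, A→{S, B}, B→{D}, C→{C, E}, D→{A, B, C, E}, E→{S}; now {S, A, B, C, D, E}.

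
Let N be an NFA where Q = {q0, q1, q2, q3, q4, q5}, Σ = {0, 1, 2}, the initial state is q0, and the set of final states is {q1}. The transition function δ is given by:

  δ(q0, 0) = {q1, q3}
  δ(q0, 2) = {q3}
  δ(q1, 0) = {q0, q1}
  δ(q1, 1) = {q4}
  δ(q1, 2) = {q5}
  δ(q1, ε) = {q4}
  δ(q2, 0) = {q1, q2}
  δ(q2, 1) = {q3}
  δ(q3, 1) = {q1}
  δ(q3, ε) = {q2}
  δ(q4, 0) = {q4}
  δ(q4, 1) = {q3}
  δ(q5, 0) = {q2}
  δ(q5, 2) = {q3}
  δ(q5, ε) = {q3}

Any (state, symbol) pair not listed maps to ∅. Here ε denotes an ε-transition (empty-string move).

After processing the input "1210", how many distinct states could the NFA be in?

Start in {q0}.
Read '1': {q0} → ∅.
The set is empty and remains empty for the remaining 3 symbols.
That set has 0 states.

0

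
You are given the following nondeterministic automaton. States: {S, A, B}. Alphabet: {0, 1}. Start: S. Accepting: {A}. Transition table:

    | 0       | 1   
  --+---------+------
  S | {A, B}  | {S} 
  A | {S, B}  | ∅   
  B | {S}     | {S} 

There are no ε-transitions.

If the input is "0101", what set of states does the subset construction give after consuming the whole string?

{S}

Start in {S}.
Read '0': {S} → {A, B}.
Read '1': {A, B} → {S}.
Read '0': {S} → {A, B}.
Read '1': {A, B} → {S}.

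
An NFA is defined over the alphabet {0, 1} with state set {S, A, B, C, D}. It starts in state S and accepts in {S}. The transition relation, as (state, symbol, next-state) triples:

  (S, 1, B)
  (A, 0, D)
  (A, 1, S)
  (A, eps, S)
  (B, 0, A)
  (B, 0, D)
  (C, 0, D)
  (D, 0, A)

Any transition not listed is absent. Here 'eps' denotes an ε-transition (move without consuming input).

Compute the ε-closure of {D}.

{D}

Begin with {D}.
No ε-moves leave this set, so the closure equals the set itself.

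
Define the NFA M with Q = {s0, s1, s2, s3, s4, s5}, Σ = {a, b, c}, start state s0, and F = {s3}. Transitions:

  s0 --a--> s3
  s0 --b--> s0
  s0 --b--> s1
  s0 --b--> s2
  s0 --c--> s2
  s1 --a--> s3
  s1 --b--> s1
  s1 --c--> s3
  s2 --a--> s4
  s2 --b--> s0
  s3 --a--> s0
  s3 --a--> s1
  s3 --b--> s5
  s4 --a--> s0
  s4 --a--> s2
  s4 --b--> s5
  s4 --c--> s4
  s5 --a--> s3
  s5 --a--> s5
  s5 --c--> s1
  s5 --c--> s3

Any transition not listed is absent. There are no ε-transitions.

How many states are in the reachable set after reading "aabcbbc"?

Start in {s0}.
Read 'a': {s0} → {s3}.
Read 'a': {s3} → {s0, s1}.
Read 'b': {s0, s1} → {s0, s1, s2}.
Read 'c': {s0, s1, s2} → {s2, s3}.
Read 'b': {s2, s3} → {s0, s5}.
Read 'b': {s0, s5} → {s0, s1, s2}.
Read 'c': {s0, s1, s2} → {s2, s3}.
That set has 2 states.

2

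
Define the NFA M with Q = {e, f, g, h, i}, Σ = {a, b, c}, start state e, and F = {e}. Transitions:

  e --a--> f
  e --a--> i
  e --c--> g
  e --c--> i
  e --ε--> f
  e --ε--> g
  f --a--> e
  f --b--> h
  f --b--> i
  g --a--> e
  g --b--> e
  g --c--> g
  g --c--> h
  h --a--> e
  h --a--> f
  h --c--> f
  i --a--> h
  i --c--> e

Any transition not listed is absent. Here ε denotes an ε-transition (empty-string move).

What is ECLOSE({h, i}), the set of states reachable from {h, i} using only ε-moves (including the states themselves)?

{h, i}

Begin with {h, i}.
No ε-moves leave this set, so the closure equals the set itself.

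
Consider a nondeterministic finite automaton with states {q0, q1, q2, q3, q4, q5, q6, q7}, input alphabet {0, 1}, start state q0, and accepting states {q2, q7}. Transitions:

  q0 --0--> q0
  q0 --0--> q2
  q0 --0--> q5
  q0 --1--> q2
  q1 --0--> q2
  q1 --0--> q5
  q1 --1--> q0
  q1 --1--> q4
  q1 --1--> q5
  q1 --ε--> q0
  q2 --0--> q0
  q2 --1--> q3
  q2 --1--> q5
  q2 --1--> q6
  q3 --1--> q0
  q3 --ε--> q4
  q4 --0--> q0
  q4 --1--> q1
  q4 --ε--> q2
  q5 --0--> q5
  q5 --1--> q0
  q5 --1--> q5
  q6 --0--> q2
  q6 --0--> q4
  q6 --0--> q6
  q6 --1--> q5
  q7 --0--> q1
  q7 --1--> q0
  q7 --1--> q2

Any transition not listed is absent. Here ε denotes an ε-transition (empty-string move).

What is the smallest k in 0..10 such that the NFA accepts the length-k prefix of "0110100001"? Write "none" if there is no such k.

1

Start in {q0}.
Read '0': q0→{q0, q2, q5}; now {q0, q2, q5}.
None of the earlier sets intersect F, but {q0, q2, q5} does.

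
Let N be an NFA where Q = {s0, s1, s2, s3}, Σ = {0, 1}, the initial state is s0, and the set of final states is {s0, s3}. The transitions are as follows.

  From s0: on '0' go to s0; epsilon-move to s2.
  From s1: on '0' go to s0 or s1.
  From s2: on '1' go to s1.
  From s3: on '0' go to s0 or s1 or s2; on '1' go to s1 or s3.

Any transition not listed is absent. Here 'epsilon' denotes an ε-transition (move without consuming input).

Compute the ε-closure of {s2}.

{s2}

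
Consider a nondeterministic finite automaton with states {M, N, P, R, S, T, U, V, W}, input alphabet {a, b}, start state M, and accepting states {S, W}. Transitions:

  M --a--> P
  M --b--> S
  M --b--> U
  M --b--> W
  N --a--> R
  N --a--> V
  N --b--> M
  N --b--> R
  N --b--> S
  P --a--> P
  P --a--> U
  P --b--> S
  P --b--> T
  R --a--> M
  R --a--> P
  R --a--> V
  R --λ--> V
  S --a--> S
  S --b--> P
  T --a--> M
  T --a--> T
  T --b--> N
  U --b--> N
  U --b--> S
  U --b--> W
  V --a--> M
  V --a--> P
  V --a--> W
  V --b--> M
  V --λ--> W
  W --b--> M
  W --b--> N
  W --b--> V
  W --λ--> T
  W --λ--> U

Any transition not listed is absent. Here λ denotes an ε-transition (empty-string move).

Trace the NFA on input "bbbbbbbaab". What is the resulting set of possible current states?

Start in {M}.
Read 'b': M→{S, U, W}; union {S, U, W}; ε-closure = {S, T, U, W}.
Read 'b': S→{P}, T→{N}, U→{N, S, W}, W→{M, N, V}; union {M, N, P, S, V, W}; ε-closure = {M, N, P, S, T, U, V, W}.
Read 'b': M→{S, U, W}, N→{M, R, S}, P→{S, T}, S→{P}, T→{N}, U→{N, S, W}, V→{M}, W→{M, N, V}; now {M, N, P, R, S, T, U, V, W}.
Read 'b': M→{S, U, W}, N→{M, R, S}, P→{S, T}, R→∅, S→{P}, T→{N}, U→{N, S, W}, V→{M}, W→{M, N, V}; now {M, N, P, R, S, T, U, V, W}.
Read 'b': M→{S, U, W}, N→{M, R, S}, P→{S, T}, R→∅, S→{P}, T→{N}, U→{N, S, W}, V→{M}, W→{M, N, V}; now {M, N, P, R, S, T, U, V, W}.
Read 'b': M→{S, U, W}, N→{M, R, S}, P→{S, T}, R→∅, S→{P}, T→{N}, U→{N, S, W}, V→{M}, W→{M, N, V}; now {M, N, P, R, S, T, U, V, W}.
Read 'b': M→{S, U, W}, N→{M, R, S}, P→{S, T}, R→∅, S→{P}, T→{N}, U→{N, S, W}, V→{M}, W→{M, N, V}; now {M, N, P, R, S, T, U, V, W}.
Read 'a': M→{P}, N→{R, V}, P→{P, U}, R→{M, P, V}, S→{S}, T→{M, T}, U→∅, V→{M, P, W}, W→∅; now {M, P, R, S, T, U, V, W}.
Read 'a': M→{P}, P→{P, U}, R→{M, P, V}, S→{S}, T→{M, T}, U→∅, V→{M, P, W}, W→∅; now {M, P, S, T, U, V, W}.
Read 'b': M→{S, U, W}, P→{S, T}, S→{P}, T→{N}, U→{N, S, W}, V→{M}, W→{M, N, V}; now {M, N, P, S, T, U, V, W}.

{M, N, P, S, T, U, V, W}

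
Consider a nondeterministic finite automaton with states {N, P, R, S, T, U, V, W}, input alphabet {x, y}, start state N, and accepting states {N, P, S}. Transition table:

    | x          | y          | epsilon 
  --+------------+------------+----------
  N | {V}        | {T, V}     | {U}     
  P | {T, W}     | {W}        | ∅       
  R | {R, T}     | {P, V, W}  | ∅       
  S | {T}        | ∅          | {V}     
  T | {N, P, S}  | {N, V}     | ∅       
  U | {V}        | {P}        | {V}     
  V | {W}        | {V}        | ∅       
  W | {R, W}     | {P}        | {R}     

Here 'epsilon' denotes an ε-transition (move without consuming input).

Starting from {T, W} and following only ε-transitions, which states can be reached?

{R, T, W}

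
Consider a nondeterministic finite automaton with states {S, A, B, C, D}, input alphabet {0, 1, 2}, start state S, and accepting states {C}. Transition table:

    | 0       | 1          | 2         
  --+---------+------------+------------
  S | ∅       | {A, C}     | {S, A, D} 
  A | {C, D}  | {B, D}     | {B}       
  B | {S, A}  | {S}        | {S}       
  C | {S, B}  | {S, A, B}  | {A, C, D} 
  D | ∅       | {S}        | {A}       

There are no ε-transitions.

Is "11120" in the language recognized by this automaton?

Yes

Start in {S}.
Read '1': S→{A, C}; now {A, C}.
Read '1': A→{B, D}, C→{S, A, B}; now {S, A, B, D}.
Read '1': S→{A, C}, A→{B, D}, B→{S}, D→{S}; now {S, A, B, C, D}.
Read '2': S→{S, A, D}, A→{B}, B→{S}, C→{A, C, D}, D→{A}; now {S, A, B, C, D}.
Read '0': S→∅, A→{C, D}, B→{S, A}, C→{S, B}, D→∅; now {S, A, B, C, D}.
The final set {S, A, B, C, D} contains the accepting state C.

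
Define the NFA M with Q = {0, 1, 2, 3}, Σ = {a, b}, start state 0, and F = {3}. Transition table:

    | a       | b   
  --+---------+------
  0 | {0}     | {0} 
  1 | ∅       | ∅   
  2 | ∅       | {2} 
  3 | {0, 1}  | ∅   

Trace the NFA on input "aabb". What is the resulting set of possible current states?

Start in {0}.
Read 'a': 0→{0}; now {0}.
Read 'a': 0→{0}; now {0}.
Read 'b': 0→{0}; now {0}.
Read 'b': 0→{0}; now {0}.

{0}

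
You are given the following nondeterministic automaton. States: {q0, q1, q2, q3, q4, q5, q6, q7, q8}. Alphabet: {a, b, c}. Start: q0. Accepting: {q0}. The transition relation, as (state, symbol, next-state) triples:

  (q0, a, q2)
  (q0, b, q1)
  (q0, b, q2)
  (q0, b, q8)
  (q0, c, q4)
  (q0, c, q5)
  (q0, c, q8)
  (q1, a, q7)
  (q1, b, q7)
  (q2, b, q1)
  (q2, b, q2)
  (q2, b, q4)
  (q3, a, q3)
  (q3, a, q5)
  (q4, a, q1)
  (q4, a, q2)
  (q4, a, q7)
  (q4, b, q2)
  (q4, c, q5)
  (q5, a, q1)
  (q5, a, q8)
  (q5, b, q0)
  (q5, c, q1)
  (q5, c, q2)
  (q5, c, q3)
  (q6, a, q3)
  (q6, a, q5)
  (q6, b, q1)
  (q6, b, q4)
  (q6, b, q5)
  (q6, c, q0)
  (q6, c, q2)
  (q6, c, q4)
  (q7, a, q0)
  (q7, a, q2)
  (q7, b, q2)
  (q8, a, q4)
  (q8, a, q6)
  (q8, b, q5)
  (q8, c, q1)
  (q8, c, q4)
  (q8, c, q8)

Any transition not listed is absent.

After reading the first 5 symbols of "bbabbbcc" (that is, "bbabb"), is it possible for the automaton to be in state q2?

Yes

Start in {q0}.
Read 'b': q0→{q1, q2, q8}; now {q1, q2, q8}.
Read 'b': q1→{q7}, q2→{q1, q2, q4}, q8→{q5}; now {q1, q2, q4, q5, q7}.
Read 'a': q1→{q7}, q2→∅, q4→{q1, q2, q7}, q5→{q1, q8}, q7→{q0, q2}; now {q0, q1, q2, q7, q8}.
Read 'b': q0→{q1, q2, q8}, q1→{q7}, q2→{q1, q2, q4}, q7→{q2}, q8→{q5}; now {q1, q2, q4, q5, q7, q8}.
Read 'b': q1→{q7}, q2→{q1, q2, q4}, q4→{q2}, q5→{q0}, q7→{q2}, q8→{q5}; now {q0, q1, q2, q4, q5, q7}.
State q2 is in {q0, q1, q2, q4, q5, q7}.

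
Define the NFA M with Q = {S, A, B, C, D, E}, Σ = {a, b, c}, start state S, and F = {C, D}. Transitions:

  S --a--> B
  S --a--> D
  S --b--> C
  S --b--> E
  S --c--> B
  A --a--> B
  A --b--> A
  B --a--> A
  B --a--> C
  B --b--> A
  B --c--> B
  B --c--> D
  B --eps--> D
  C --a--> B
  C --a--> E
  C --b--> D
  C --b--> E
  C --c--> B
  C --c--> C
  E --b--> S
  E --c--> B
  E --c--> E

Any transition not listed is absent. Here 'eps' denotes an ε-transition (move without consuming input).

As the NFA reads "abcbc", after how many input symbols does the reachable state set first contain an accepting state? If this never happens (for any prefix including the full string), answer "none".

Start in {S}.
Read 'a': {S} → {B, D}.
None of the earlier sets intersect F, but {B, D} does.

1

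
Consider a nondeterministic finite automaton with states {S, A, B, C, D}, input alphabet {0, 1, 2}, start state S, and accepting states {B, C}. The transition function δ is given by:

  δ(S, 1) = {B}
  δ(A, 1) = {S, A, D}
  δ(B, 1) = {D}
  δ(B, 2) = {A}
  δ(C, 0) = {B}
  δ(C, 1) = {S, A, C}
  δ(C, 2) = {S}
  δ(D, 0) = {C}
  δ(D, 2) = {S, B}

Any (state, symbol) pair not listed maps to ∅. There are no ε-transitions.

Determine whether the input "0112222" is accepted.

Start in {S}.
Read '0': {S} → ∅.
The set is empty and remains empty for the remaining 6 symbols.
The final set ∅ contains no accepting state.

No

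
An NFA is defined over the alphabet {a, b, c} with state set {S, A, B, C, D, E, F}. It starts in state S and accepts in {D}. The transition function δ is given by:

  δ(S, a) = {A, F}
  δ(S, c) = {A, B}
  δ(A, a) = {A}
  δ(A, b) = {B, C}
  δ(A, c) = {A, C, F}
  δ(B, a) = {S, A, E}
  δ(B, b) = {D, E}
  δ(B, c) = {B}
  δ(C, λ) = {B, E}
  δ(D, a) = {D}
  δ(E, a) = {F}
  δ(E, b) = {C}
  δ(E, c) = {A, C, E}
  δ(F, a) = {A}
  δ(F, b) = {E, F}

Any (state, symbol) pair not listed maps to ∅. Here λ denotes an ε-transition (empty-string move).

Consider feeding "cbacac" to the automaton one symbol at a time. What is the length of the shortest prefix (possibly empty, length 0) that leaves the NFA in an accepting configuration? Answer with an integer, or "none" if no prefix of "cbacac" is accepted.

2

Start in {S}.
Read 'c': {S} → {A, B}.
Read 'b': {A, B} → {B, C, D, E}.
None of the earlier sets intersect F, but {B, C, D, E} does.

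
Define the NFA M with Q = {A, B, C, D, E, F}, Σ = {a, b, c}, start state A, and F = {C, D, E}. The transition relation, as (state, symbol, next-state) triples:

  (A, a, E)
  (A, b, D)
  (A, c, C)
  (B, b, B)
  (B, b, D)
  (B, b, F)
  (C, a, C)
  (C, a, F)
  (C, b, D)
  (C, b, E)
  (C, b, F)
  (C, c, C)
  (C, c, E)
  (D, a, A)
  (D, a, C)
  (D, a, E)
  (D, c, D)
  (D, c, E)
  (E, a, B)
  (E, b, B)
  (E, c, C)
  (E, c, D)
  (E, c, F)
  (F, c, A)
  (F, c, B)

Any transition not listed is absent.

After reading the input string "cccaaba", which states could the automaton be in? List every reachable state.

{A, B, C, E}

Start in {A}.
Read 'c': A→{C}; now {C}.
Read 'c': C→{C, E}; now {C, E}.
Read 'c': C→{C, E}, E→{C, D, F}; now {C, D, E, F}.
Read 'a': C→{C, F}, D→{A, C, E}, E→{B}, F→∅; now {A, B, C, E, F}.
Read 'a': A→{E}, B→∅, C→{C, F}, E→{B}, F→∅; now {B, C, E, F}.
Read 'b': B→{B, D, F}, C→{D, E, F}, E→{B}, F→∅; now {B, D, E, F}.
Read 'a': B→∅, D→{A, C, E}, E→{B}, F→∅; now {A, B, C, E}.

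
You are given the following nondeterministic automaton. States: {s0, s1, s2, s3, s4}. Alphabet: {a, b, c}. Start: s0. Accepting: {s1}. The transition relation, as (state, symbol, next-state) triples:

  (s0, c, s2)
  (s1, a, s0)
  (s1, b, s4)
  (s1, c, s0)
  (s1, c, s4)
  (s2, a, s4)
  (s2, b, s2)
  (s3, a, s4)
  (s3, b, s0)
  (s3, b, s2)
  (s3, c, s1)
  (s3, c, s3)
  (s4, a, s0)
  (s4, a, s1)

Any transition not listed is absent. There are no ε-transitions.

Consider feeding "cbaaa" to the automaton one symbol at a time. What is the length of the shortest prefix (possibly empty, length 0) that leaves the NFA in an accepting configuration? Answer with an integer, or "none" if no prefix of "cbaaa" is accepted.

Start in {s0}.
Read 'c': s0→{s2}; now {s2}.
Read 'b': s2→{s2}; now {s2}.
Read 'a': s2→{s4}; now {s4}.
Read 'a': s4→{s0, s1}; now {s0, s1}.
None of the earlier sets intersect F, but {s0, s1} does.

4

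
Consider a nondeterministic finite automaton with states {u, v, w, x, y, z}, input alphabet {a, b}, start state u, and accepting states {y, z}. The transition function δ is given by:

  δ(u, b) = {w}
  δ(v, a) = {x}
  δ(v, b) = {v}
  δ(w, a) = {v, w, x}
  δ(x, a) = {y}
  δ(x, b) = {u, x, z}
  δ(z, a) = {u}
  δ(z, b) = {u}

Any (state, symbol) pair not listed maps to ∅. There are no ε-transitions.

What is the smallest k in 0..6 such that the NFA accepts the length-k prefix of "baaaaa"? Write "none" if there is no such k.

3

Start in {u}.
Read 'b': u→{w}; now {w}.
Read 'a': w→{v, w, x}; now {v, w, x}.
Read 'a': v→{x}, w→{v, w, x}, x→{y}; now {v, w, x, y}.
None of the earlier sets intersect F, but {v, w, x, y} does.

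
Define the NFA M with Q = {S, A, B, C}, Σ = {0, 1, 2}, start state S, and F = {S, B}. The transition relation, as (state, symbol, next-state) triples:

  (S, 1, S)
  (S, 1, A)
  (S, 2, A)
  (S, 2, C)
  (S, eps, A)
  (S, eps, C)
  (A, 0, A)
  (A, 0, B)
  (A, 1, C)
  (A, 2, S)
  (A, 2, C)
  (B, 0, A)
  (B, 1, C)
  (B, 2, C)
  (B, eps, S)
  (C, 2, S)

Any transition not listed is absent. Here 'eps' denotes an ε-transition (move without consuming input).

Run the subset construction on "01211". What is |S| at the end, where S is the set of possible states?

Start: ε-closure({S}) = {S, A, C}.
Read '0': {S, A, C} → {S, A, B, C}.
Read '1': {S, A, B, C} → {S, A, C}.
Read '2': {S, A, C} → {S, A, C}.
Read '1': {S, A, C} → {S, A, C}.
Read '1': {S, A, C} → {S, A, C}.
That set has 3 states.

3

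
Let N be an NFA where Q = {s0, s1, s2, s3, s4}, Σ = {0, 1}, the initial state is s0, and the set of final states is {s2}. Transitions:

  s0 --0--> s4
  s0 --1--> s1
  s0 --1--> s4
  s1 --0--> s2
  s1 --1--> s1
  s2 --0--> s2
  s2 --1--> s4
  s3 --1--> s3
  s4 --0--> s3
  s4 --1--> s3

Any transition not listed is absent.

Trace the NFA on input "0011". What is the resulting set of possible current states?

{s3}

Start in {s0}.
Read '0': s0→{s4}; now {s4}.
Read '0': s4→{s3}; now {s3}.
Read '1': s3→{s3}; now {s3}.
Read '1': s3→{s3}; now {s3}.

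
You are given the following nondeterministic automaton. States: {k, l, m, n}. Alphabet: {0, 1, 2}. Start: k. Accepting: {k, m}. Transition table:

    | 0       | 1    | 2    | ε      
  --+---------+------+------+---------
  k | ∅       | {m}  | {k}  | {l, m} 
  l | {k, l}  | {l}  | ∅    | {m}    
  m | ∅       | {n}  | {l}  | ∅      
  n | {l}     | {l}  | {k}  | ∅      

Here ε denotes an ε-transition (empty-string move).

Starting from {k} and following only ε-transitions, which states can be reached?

Begin with {k}.
ε-move k → l; add l.
ε-move k → m; add m.

{k, l, m}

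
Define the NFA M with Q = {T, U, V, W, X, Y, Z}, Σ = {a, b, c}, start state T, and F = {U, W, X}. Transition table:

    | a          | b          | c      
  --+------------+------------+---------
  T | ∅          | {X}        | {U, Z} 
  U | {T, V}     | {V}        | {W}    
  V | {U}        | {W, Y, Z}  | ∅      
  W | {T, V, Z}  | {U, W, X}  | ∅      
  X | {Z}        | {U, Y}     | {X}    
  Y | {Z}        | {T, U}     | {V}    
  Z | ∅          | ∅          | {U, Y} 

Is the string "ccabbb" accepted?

Start in {T}.
Read 'c': T→{U, Z}; now {U, Z}.
Read 'c': U→{W}, Z→{U, Y}; now {U, W, Y}.
Read 'a': U→{T, V}, W→{T, V, Z}, Y→{Z}; now {T, V, Z}.
Read 'b': T→{X}, V→{W, Y, Z}, Z→∅; now {W, X, Y, Z}.
Read 'b': W→{U, W, X}, X→{U, Y}, Y→{T, U}, Z→∅; now {T, U, W, X, Y}.
Read 'b': T→{X}, U→{V}, W→{U, W, X}, X→{U, Y}, Y→{T, U}; now {T, U, V, W, X, Y}.
The final set {T, U, V, W, X, Y} contains the accepting states U, W, X.

Yes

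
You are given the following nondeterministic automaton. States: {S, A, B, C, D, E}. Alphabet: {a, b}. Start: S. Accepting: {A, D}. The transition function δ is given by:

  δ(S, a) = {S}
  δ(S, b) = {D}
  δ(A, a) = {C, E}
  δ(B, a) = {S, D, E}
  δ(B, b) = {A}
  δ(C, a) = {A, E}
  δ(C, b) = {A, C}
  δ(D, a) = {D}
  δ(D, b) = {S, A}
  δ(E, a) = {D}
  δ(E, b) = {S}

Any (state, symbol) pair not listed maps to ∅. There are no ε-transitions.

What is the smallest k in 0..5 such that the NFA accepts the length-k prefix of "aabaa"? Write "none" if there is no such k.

3

Start in {S}.
Read 'a': S→{S}; now {S}.
Read 'a': S→{S}; now {S}.
Read 'b': S→{D}; now {D}.
None of the earlier sets intersect F, but {D} does.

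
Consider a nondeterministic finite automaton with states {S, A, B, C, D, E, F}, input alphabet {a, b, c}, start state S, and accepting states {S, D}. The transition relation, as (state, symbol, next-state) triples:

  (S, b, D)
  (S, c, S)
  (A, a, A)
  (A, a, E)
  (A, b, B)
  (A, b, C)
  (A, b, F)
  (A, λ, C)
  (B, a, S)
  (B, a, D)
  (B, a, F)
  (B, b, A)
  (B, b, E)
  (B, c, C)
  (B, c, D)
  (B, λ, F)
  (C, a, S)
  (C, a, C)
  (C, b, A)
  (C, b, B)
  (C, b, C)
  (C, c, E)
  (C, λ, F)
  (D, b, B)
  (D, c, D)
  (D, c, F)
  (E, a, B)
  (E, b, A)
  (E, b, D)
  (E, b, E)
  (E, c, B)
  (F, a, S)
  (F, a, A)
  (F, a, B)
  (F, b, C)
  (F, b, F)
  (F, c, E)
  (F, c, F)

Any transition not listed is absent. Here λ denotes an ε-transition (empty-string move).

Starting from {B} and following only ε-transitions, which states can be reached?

{B, F}

Begin with {B}.
ε-move B → F; add F.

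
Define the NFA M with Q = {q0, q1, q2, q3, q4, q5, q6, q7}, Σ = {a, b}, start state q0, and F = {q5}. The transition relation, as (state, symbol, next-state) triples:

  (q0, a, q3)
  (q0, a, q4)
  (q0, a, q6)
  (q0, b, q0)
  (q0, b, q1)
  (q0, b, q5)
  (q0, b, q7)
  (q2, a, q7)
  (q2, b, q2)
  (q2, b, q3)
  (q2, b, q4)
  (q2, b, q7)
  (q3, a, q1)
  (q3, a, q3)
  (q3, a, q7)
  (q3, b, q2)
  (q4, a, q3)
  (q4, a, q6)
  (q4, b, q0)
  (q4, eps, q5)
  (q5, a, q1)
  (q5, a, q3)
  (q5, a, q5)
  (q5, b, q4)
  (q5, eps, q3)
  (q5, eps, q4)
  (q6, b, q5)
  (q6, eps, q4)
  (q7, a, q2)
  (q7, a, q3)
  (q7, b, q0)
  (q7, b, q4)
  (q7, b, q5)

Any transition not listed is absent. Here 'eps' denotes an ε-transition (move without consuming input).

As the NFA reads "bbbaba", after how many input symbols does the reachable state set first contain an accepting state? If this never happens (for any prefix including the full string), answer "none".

Start in {q0}.
Read 'b': q0→{q0, q1, q5, q7}; union {q0, q1, q5, q7}; ε-closure = {q0, q1, q3, q4, q5, q7}.
None of the earlier sets intersect F, but {q0, q1, q3, q4, q5, q7} does.

1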